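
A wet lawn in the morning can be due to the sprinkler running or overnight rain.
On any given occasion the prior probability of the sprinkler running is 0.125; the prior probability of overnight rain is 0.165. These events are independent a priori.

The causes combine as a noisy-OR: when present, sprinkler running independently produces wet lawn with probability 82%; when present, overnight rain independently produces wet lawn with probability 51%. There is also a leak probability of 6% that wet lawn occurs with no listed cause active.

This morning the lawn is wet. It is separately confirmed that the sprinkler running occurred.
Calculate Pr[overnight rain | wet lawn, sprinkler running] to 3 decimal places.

Pr[overnight rain | wet lawn, sprinkler running] ≈ 0.179

Under noisy-OR, P(wet lawn | causes) = 1 − (1−0.06)·∏(1−qᵢ) over the active causes.
Sum P(wet lawn|·) weighted by the priors over both values of overnight rain:
  P(wet lawn | sprinkler running) = 0.8308*0.835 + 0.917092*0.165
        = 0.693718 + 0.151320 = 0.845038
The terms with overnight rain present sum to 0.151320, so
  P(overnight rain | wet lawn, sprinkler running) = 0.151320 / 0.845038 ≈ 0.179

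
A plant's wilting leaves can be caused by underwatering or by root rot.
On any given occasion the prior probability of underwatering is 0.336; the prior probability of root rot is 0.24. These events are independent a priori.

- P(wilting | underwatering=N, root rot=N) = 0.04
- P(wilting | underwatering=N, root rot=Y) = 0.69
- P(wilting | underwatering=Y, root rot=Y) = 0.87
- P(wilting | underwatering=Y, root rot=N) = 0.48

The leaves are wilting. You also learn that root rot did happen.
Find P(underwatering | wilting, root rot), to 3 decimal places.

P(underwatering | wilting, root rot) ≈ 0.390

For the numerator, keep only underwatering=true terms: 0.87·0.336 = 0.292320
Denominator P(wilting | root rot): 0.69·0.664 + 0.87·0.336 = 0.750480
Posterior = 0.292320 / 0.750480 ≈ 0.390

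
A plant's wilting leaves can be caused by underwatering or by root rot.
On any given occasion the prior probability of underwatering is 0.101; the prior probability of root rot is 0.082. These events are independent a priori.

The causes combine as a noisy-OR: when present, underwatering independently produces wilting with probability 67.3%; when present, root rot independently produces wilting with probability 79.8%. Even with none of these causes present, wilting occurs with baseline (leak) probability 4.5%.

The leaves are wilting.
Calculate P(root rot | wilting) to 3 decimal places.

P(root rot | wilting) ≈ 0.400

Under noisy-OR, P(wilting | causes) = 1 − (1−0.045)·∏(1−qᵢ) over the active causes.
Numerator (weight on configurations with root rot): 0.059497 + 0.007760 = 0.067257
The normalizing constant is 0.045*0.899*0.918 + 0.80709*0.899*0.082 + 0.687715*0.101*0.918 + 0.936918*0.101*0.082 = 0.168159
P(root rot | wilting) = 0.067257/0.168159 ≈ 0.400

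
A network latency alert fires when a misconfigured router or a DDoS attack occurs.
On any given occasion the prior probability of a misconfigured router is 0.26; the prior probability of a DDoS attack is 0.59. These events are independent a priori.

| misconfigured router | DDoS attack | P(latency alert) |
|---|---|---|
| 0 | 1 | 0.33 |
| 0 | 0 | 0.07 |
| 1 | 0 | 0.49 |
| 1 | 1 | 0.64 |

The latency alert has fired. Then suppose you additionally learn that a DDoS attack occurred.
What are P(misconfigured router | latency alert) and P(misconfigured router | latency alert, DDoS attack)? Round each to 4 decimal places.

Weight on misconfigured router=true, given the evidence: 0.052234 + 0.098176 = 0.150410
Denominator P(latency alert): 0.07·0.74·0.41 + 0.33·0.74·0.59 + 0.49·0.26·0.41 + 0.64·0.26·0.59 = 0.315726
Posterior = 0.150410 / 0.315726 ≈ 0.4764

With the extra evidence:
By total probability over both values of misconfigured router:
  P(latency alert | DDoS attack) = 0.33×0.74 + 0.64×0.26
        = 0.244200 + 0.166400 = 0.410600
Configurations with misconfigured router contribute 0.166400, so
  P(misconfigured router | latency alert, DDoS attack) = 0.166400 / 0.410600 ≈ 0.4053
This is intercausal reasoning (explaining away): once DDoS attack accounts for the latency alert, misconfigured router becomes less likely.

P(misconfigured router | latency alert) ≈ 0.4764; P(misconfigured router | latency alert, DDoS attack) ≈ 0.4053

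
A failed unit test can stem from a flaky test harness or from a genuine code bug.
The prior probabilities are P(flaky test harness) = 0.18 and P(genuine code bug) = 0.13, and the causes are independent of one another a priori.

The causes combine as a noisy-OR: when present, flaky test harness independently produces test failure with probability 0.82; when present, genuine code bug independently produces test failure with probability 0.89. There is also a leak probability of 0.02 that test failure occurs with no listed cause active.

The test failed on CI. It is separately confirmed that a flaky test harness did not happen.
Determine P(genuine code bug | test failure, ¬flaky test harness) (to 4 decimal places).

P(genuine code bug | test failure, ¬flaky test harness) ≈ 0.8696

Under noisy-OR, P(test failure | causes) = 1 − (1−0.02)·∏(1−qᵢ) over the active causes.
Weight on genuine code bug=true, given the evidence: 0.8922×0.13 = 0.115986
Normalizer over all consistent configurations: 0.02×0.87 + 0.8922×0.13 = 0.133386
P(genuine code bug | test failure, ¬flaky test harness) = 0.115986/0.133386 ≈ 0.8696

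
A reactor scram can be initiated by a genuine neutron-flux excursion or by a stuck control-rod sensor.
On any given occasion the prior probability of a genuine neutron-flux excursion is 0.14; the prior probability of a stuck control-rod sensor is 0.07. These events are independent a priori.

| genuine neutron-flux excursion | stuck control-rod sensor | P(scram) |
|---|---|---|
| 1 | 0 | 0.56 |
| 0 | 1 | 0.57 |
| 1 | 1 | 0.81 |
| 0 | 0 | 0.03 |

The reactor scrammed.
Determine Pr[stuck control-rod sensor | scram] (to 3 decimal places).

For the numerator, keep only stuck control-rod sensor=true terms: 0.034314 + 0.007938 = 0.042252
Denominator P(scram): 0.03×0.86×0.93 + 0.57×0.86×0.07 + 0.56×0.14×0.93 + 0.81×0.14×0.07 = 0.139158
Posterior = 0.042252 / 0.139158 ≈ 0.304

Pr[stuck control-rod sensor | scram] ≈ 0.304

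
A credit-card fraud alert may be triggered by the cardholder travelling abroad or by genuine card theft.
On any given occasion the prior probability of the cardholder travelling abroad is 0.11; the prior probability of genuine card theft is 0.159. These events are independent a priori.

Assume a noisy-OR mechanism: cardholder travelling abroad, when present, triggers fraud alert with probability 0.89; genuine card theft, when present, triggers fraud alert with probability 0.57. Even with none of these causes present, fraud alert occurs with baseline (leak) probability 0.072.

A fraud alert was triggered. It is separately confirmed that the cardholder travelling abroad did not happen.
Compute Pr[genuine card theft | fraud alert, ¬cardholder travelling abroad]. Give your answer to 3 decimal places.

Under noisy-OR, P(fraud alert | causes) = 1 − (1−0.072)·∏(1−qᵢ) over the active causes.
P(fraud alert | ¬cardholder travelling abroad) = 0.072×0.841 + 0.60096×0.159 = 0.060552 + 0.095553 = 0.156105
The genuine card theft-present share is 0.60096×0.159 = 0.095553.
P(genuine card theft | fraud alert, ¬cardholder travelling abroad) = 0.095553 / 0.156105 ≈ 0.612

Pr[genuine card theft | fraud alert, ¬cardholder travelling abroad] ≈ 0.612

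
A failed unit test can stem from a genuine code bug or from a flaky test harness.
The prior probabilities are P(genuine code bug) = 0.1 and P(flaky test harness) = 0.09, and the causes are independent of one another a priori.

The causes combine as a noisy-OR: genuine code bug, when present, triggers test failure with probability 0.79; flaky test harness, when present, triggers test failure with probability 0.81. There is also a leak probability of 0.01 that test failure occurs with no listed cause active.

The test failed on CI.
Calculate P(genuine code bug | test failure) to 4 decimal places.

Under noisy-OR, P(test failure | causes) = 1 − (1−0.01)·∏(1−qᵢ) over the active causes.
P(test failure) = 0.01·0.9·0.91 + 0.8119·0.9·0.09 + 0.7921·0.1·0.91 + 0.960499·0.1·0.09 = 0.008190 + 0.065764 + 0.072081 + 0.008644 = 0.154679
Restricting to configurations with genuine code bug present: 0.072081 + 0.008644 = 0.080725.
P(genuine code bug | test failure) = 0.080725 / 0.154679 ≈ 0.5219

P(genuine code bug | test failure) ≈ 0.5219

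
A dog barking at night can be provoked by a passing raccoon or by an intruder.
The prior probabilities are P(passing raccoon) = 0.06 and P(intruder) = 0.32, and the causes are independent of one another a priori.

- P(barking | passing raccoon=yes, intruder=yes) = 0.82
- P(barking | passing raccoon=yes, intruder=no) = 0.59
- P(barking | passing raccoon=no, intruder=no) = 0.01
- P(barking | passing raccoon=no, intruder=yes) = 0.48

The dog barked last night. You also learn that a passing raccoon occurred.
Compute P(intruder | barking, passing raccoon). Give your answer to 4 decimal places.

For the numerator, keep only intruder=true terms: 0.82·0.32 = 0.262400
Normalizer over all consistent configurations: 0.59·0.68 + 0.82·0.32 = 0.663600
Posterior = 0.262400 / 0.663600 ≈ 0.3954

P(intruder | barking, passing raccoon) ≈ 0.3954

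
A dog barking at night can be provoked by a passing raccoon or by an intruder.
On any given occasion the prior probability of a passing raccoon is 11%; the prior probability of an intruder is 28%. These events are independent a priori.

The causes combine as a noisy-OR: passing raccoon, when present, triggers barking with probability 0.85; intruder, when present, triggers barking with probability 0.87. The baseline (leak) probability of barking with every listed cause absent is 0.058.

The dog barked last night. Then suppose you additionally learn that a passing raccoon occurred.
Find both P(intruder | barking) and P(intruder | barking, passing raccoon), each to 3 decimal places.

Under noisy-OR, P(barking | causes) = 1 − (1−0.058)·∏(1−qᵢ) over the active causes.
P(barking) = 0.058*0.89*0.72 + 0.87754*0.89*0.28 + 0.8587*0.11*0.72 + 0.981631*0.11*0.28 = 0.037166 + 0.218683 + 0.068009 + 0.030234 = 0.354092
Of this, 0.248917 comes from 0.218683 + 0.030234 (the intruder=true cases).
P(intruder | barking) = 0.248917 / 0.354092 ≈ 0.703

Now also conditioning on passing raccoon=true:
By total probability over both values of intruder:
  P(barking | passing raccoon) = 0.8587·0.72 + 0.981631·0.28
        = 0.618264 + 0.274857 = 0.893121
The terms with intruder present sum to 0.274857, so
  P(intruder | barking, passing raccoon) = 0.274857 / 0.893121 ≈ 0.308
— passing raccoon explains away the evidence for intruder.

P(intruder | barking) ≈ 0.703; P(intruder | barking, passing raccoon) ≈ 0.308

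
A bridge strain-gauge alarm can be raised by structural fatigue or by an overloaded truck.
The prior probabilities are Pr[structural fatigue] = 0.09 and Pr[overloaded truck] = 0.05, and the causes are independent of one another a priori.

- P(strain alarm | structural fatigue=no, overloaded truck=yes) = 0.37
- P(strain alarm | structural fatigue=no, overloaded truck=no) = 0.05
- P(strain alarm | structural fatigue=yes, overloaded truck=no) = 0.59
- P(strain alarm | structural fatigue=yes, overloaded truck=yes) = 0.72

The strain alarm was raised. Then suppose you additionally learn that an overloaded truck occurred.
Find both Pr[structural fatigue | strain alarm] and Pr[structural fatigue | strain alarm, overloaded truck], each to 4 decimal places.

P(strain alarm) = 0.05·0.91·0.95 + 0.37·0.91·0.05 + 0.59·0.09·0.95 + 0.72·0.09·0.05 = 0.043225 + 0.016835 + 0.050445 + 0.003240 = 0.113745
Restricting to configurations with structural fatigue present: 0.050445 + 0.003240 = 0.053685.
So P(structural fatigue | strain alarm) = 0.053685/0.113745 ≈ 0.4720.

Now also conditioning on overloaded truck=true:
P(strain alarm | overloaded truck) = 0.37×0.91 + 0.72×0.09 = 0.336700 + 0.064800 = 0.401500
Restricting to configurations with structural fatigue present: 0.72×0.09 = 0.064800.
So P(structural fatigue | strain alarm, overloaded truck) = 0.064800/0.401500 ≈ 0.1614.
The drop from 0.4720 to 0.1614 is the explaining-away (discounting) effect.

Pr[structural fatigue | strain alarm] ≈ 0.4720; Pr[structural fatigue | strain alarm, overloaded truck] ≈ 0.1614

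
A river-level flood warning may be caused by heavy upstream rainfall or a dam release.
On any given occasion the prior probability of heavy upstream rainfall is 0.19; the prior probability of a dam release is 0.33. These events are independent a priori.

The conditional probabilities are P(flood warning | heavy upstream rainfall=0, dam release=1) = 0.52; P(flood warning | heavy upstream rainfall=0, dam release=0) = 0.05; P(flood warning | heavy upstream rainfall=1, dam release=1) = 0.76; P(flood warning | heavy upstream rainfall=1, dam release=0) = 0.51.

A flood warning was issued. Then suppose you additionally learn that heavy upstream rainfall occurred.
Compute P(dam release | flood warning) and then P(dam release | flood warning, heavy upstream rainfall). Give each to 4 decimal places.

By total probability over the 4 (heavy upstream rainfall, dam release) configurations:
  P(flood warning) = 0.05·0.81·0.67 + 0.52·0.81·0.33 + 0.51·0.19·0.67 + 0.76·0.19·0.33
        = 0.027135 + 0.138996 + 0.064923 + 0.047652 = 0.278706
Configurations with dam release contribute 0.186648, so
  P(dam release | flood warning) = 0.186648 / 0.278706 ≈ 0.6697

Now also conditioning on heavy upstream rainfall=true:
P(flood warning | heavy upstream rainfall) = 0.51*0.67 + 0.76*0.33 = 0.341700 + 0.250800 = 0.592500
Restricting to configurations with dam release present: 0.76*0.33 = 0.250800.
So P(dam release | flood warning, heavy upstream rainfall) = 0.250800/0.592500 ≈ 0.4233.
— heavy upstream rainfall explains away the evidence for dam release.

P(dam release | flood warning) ≈ 0.6697; P(dam release | flood warning, heavy upstream rainfall) ≈ 0.4233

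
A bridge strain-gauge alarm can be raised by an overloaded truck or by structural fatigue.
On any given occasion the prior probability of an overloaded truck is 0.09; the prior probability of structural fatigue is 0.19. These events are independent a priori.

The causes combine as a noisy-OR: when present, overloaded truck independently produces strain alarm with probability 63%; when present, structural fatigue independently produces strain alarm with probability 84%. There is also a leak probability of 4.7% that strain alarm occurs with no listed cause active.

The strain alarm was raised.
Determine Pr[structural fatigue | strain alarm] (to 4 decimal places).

Pr[structural fatigue | strain alarm] ≈ 0.6653

Under noisy-OR, P(strain alarm | causes) = 1 − (1−0.047)·∏(1−qᵢ) over the active causes.
P(strain alarm) = 0.047·0.91·0.81 + 0.84752·0.91·0.19 + 0.64739·0.09·0.81 + 0.943582·0.09·0.19 = 0.034644 + 0.146536 + 0.047195 + 0.016135 = 0.244510
The structural fatigue-present share is 0.146536 + 0.016135 = 0.162671.
P(structural fatigue | strain alarm) = 0.162671 / 0.244510 ≈ 0.6653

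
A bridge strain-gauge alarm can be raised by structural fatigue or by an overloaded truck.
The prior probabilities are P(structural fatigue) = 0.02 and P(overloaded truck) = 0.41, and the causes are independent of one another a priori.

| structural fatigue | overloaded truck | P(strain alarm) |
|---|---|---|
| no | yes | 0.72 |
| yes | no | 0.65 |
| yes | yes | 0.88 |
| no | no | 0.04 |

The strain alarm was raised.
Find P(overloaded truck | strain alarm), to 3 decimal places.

P(overloaded truck | strain alarm) ≈ 0.906

Numerator (weight on configurations with overloaded truck): 0.289296 + 0.007216 = 0.296512
Denominator P(strain alarm): 0.04*0.98*0.59 + 0.72*0.98*0.41 + 0.65*0.02*0.59 + 0.88*0.02*0.41 = 0.327310
Posterior = 0.296512 / 0.327310 ≈ 0.906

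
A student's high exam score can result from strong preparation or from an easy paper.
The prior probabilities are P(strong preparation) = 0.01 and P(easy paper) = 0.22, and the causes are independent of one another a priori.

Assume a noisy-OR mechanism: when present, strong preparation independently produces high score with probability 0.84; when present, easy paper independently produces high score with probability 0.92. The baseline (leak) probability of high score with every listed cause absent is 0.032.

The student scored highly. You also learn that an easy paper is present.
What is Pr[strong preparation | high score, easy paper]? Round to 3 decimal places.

Pr[strong preparation | high score, easy paper] ≈ 0.011

Under noisy-OR, P(high score | causes) = 1 − (1−0.032)·∏(1−qᵢ) over the active causes.
By total probability over both values of strong preparation:
  P(high score | easy paper) = 0.92256×0.99 + 0.98761×0.01
        = 0.913334 + 0.009876 = 0.923210
Keeping only the strong preparation-present terms gives 0.009876, so
  P(strong preparation | high score, easy paper) = 0.009876 / 0.923210 ≈ 0.011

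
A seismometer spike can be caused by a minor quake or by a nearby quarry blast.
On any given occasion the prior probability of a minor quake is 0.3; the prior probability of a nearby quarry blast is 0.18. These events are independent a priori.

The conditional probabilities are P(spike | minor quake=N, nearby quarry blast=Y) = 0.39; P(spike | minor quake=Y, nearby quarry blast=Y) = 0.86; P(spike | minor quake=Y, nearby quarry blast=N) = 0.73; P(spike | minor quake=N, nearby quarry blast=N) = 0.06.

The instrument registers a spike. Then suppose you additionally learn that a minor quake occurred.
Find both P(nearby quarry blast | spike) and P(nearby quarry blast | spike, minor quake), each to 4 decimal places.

By total probability over the 4 (minor quake, nearby quarry blast) configurations:
  P(spike) = 0.06*0.7*0.82 + 0.39*0.7*0.18 + 0.73*0.3*0.82 + 0.86*0.3*0.18
        = 0.034440 + 0.049140 + 0.179580 + 0.046440 = 0.309600
Keeping only the nearby quarry blast-present terms gives 0.095580, so
  P(nearby quarry blast | spike) = 0.095580 / 0.309600 ≈ 0.3087

Now also conditioning on minor quake=true:
P(spike | minor quake) = 0.73×0.82 + 0.86×0.18 = 0.598600 + 0.154800 = 0.753400
Of this, 0.154800 comes from 0.86×0.18 (the nearby quarry blast=true cases).
Hence the posterior is 0.154800/0.753400 ≈ 0.2055.
The drop from 0.3087 to 0.2055 is the explaining-away (discounting) effect.

P(nearby quarry blast | spike) ≈ 0.3087; P(nearby quarry blast | spike, minor quake) ≈ 0.2055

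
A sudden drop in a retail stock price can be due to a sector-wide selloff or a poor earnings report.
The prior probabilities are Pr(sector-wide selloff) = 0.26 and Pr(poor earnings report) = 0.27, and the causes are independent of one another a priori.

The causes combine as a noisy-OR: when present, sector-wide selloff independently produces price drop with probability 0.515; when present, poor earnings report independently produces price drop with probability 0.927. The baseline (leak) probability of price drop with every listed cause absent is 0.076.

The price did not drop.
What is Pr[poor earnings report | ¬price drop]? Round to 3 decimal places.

Pr[poor earnings report | ¬price drop] ≈ 0.026

Under noisy-OR, P(price drop | causes) = 1 − (1−0.076)·∏(1−qᵢ) over the active causes.
By total probability over the 4 (sector-wide selloff, poor earnings report) configurations:
  P(¬price drop) = 0.924·0.74·0.73 + 0.067452·0.74·0.27 + 0.44814·0.26·0.73 + 0.032714·0.26·0.27
        = 0.499145 + 0.013477 + 0.085057 + 0.002297 = 0.599976
Keeping only the poor earnings report-present terms gives 0.015774, so
  P(poor earnings report | ¬price drop) = 0.015774 / 0.599976 ≈ 0.026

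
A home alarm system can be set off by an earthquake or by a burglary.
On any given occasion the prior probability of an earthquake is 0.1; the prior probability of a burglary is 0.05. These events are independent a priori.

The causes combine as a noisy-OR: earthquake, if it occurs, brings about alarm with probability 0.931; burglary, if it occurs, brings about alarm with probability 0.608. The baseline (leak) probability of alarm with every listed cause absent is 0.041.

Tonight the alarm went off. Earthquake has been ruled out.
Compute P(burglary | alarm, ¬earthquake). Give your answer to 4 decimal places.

Under noisy-OR, P(alarm | causes) = 1 − (1−0.041)·∏(1−qᵢ) over the active causes.
P(alarm | ¬earthquake) = 0.041×0.95 + 0.624072×0.05 = 0.038950 + 0.031204 = 0.070154
The burglary-present share is 0.624072×0.05 = 0.031204.
Hence the posterior is 0.031204/0.070154 ≈ 0.4448.

P(burglary | alarm, ¬earthquake) ≈ 0.4448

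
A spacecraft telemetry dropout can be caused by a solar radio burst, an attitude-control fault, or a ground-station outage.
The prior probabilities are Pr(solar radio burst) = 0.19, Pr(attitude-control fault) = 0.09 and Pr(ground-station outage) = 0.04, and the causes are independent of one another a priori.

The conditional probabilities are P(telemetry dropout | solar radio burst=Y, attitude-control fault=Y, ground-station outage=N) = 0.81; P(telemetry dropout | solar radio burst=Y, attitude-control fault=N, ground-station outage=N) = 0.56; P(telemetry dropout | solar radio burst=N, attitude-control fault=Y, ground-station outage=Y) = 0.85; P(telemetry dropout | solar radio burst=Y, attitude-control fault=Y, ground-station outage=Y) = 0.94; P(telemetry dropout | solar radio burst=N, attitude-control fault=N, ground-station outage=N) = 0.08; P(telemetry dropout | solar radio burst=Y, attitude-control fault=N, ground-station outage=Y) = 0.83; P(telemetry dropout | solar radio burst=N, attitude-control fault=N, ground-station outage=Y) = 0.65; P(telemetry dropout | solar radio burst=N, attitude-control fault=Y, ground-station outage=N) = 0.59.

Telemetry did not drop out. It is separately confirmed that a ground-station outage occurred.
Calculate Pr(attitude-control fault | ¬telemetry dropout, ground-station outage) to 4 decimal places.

Enumerate the 4 (solar radio burst, attitude-control fault) configurations and weight by the priors:
  P(¬telemetry dropout | ground-station outage) = 0.35*0.81*0.91 + 0.15*0.81*0.09 + 0.17*0.19*0.91 + 0.06*0.19*0.09
        = 0.257985 + 0.010935 + 0.029393 + 0.001026 = 0.299339
The terms with attitude-control fault present sum to 0.011961, so
  P(attitude-control fault | ¬telemetry dropout, ground-station outage) = 0.011961 / 0.299339 ≈ 0.0400

Pr(attitude-control fault | ¬telemetry dropout, ground-station outage) ≈ 0.0400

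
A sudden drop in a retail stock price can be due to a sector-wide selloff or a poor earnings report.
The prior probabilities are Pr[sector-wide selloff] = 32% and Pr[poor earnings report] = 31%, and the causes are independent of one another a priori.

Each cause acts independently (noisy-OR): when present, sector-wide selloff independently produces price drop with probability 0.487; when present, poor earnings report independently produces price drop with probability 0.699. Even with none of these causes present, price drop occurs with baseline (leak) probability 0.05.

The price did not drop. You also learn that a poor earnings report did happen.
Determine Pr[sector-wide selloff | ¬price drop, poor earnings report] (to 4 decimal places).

Under noisy-OR, P(price drop | causes) = 1 − (1−0.05)·∏(1−qᵢ) over the active causes.
Numerator (weight on configurations with sector-wide selloff): 0.146692*0.32 = 0.046941
The normalizing constant is 0.28595*0.68 + 0.146692*0.32 = 0.241387
P(sector-wide selloff | ¬price drop, poor earnings report) = 0.046941/0.241387 ≈ 0.1945

Pr[sector-wide selloff | ¬price drop, poor earnings report] ≈ 0.1945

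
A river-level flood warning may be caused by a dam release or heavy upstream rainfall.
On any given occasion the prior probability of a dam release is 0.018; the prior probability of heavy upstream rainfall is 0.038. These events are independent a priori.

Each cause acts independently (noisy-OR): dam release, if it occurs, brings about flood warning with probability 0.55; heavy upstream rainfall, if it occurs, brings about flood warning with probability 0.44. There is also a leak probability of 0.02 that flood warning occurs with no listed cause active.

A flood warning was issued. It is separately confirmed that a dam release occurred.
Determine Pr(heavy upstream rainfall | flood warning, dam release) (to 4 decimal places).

Pr(heavy upstream rainfall | flood warning, dam release) ≈ 0.0505

Under noisy-OR, P(flood warning | causes) = 1 − (1−0.02)·∏(1−qᵢ) over the active causes.
Enumerate both values of heavy upstream rainfall and weight by the priors:
  P(flood warning | dam release) = 0.559·0.962 + 0.75304·0.038
        = 0.537758 + 0.028616 = 0.566374
The terms with heavy upstream rainfall present sum to 0.028616, so
  P(heavy upstream rainfall | flood warning, dam release) = 0.028616 / 0.566374 ≈ 0.0505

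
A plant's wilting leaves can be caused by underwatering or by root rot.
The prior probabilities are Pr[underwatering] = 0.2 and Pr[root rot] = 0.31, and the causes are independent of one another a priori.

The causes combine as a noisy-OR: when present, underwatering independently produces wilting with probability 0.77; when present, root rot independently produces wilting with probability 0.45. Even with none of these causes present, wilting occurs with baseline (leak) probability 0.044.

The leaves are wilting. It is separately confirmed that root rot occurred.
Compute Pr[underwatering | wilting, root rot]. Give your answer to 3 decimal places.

Under noisy-OR, P(wilting | causes) = 1 − (1−0.044)·∏(1−qᵢ) over the active causes.
P(wilting | root rot) = 0.4742·0.8 + 0.879066·0.2 = 0.379360 + 0.175813 = 0.555173
Restricting to configurations with underwatering present: 0.879066·0.2 = 0.175813.
P(underwatering | wilting, root rot) = 0.175813 / 0.555173 ≈ 0.317

Pr[underwatering | wilting, root rot] ≈ 0.317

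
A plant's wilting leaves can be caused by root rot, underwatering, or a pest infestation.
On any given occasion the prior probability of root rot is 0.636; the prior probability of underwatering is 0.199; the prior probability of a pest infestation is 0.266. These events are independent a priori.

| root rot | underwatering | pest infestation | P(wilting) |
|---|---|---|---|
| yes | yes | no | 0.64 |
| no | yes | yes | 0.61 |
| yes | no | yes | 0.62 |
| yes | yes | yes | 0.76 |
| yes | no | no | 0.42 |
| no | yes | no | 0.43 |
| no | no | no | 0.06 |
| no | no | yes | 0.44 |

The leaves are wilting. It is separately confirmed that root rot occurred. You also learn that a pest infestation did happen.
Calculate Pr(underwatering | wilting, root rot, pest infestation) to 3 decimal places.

Pr(underwatering | wilting, root rot, pest infestation) ≈ 0.233

Numerator (weight on configurations with underwatering): 0.76·0.199 = 0.151240
The normalizing constant is 0.62·0.801 + 0.76·0.199 = 0.647860
P(underwatering | wilting, root rot, pest infestation) = 0.151240/0.647860 ≈ 0.233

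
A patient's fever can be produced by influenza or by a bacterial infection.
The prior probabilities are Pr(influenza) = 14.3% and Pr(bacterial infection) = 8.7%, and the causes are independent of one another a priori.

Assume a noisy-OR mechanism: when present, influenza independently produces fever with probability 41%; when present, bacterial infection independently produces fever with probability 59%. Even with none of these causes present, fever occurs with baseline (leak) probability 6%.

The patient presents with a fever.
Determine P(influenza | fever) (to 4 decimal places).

P(influenza | fever) ≈ 0.4221

Under noisy-OR, P(fever | causes) = 1 − (1−0.06)·∏(1−qᵢ) over the active causes.
P(fever) = 0.06×0.857×0.913 + 0.6146×0.857×0.087 + 0.4454×0.143×0.913 + 0.772614×0.143×0.087 = 0.046946 + 0.045824 + 0.058151 + 0.009612 = 0.160533
The influenza-present share is 0.058151 + 0.009612 = 0.067763.
So P(influenza | fever) = 0.067763/0.160533 ≈ 0.4221.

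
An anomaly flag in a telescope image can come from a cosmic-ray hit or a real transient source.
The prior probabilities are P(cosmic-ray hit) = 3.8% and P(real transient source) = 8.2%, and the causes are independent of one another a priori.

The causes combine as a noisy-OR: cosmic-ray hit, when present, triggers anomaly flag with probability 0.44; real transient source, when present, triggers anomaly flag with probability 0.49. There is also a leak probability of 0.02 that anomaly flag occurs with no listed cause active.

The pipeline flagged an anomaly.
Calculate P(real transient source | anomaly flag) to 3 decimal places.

P(real transient source | anomaly flag) ≈ 0.555

Under noisy-OR, P(anomaly flag | causes) = 1 − (1−0.02)·∏(1−qᵢ) over the active causes.
Enumerate the 4 (cosmic-ray hit, real transient source) configurations and weight by the priors:
  P(anomaly flag) = 0.02*0.962*0.918 + 0.5002*0.962*0.082 + 0.4512*0.038*0.918 + 0.720112*0.038*0.082
        = 0.017662 + 0.039458 + 0.015740 + 0.002244 = 0.075104
The terms with real transient source present sum to 0.041702, so
  P(real transient source | anomaly flag) = 0.041702 / 0.075104 ≈ 0.555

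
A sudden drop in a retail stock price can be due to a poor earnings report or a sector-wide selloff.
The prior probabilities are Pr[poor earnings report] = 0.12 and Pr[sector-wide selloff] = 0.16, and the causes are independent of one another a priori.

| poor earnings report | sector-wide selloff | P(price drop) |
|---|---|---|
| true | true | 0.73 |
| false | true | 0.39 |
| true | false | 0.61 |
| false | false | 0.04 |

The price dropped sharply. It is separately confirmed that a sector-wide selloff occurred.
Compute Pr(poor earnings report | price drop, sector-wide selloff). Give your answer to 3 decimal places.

Pr(poor earnings report | price drop, sector-wide selloff) ≈ 0.203

For the numerator, keep only poor earnings report=true terms: 0.73×0.12 = 0.087600
Denominator P(price drop | sector-wide selloff): 0.39×0.88 + 0.73×0.12 = 0.430800
Posterior = 0.087600 / 0.430800 ≈ 0.203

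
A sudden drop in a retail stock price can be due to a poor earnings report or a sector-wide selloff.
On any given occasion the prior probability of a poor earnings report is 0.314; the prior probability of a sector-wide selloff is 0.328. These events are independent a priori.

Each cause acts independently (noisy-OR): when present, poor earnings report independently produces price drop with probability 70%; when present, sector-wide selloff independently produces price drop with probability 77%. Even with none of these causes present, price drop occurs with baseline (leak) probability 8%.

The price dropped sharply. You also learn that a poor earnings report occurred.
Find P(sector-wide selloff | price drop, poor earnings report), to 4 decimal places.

Under noisy-OR, P(price drop | causes) = 1 − (1−0.08)·∏(1−qᵢ) over the active causes.
Sum P(price drop|·) weighted by the priors over both values of sector-wide selloff:
  P(price drop | poor earnings report) = 0.724·0.672 + 0.93652·0.328
        = 0.486528 + 0.307179 = 0.793707
Keeping only the sector-wide selloff-present terms gives 0.307179, so
  P(sector-wide selloff | price drop, poor earnings report) = 0.307179 / 0.793707 ≈ 0.3870

P(sector-wide selloff | price drop, poor earnings report) ≈ 0.3870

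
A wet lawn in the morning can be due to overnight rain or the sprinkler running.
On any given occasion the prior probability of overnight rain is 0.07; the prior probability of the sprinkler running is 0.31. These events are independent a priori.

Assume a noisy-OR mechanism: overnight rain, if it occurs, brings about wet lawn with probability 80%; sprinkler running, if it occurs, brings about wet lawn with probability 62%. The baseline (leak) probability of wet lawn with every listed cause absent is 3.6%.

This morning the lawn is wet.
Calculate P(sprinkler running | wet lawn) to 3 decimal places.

Under noisy-OR, P(wet lawn | causes) = 1 − (1−0.036)·∏(1−qᵢ) over the active causes.
By total probability over the 4 (overnight rain, sprinkler running) configurations:
  P(wet lawn) = 0.036·0.93·0.69 + 0.63368·0.93·0.31 + 0.8072·0.07·0.69 + 0.926736·0.07·0.31
        = 0.023101 + 0.182690 + 0.038988 + 0.020110 = 0.264889
The terms with sprinkler running present sum to 0.202800, so
  P(sprinkler running | wet lawn) = 0.202800 / 0.264889 ≈ 0.766

P(sprinkler running | wet lawn) ≈ 0.766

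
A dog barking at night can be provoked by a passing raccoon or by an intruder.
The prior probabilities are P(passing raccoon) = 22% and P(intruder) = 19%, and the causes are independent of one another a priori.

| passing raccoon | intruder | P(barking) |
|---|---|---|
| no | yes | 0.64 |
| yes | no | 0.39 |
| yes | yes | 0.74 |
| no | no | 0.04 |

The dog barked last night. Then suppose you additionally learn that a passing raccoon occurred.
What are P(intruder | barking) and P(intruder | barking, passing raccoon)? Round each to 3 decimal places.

P(barking) = 0.04*0.78*0.81 + 0.64*0.78*0.19 + 0.39*0.22*0.81 + 0.74*0.22*0.19 = 0.025272 + 0.094848 + 0.069498 + 0.030932 = 0.220550
Of this, 0.125780 comes from 0.094848 + 0.030932 (the intruder=true cases).
So P(intruder | barking) = 0.125780/0.220550 ≈ 0.570.

Now also conditioning on passing raccoon=true:
By total probability over both values of intruder:
  P(barking | passing raccoon) = 0.39×0.81 + 0.74×0.19
        = 0.315900 + 0.140600 = 0.456500
The terms with intruder present sum to 0.140600, so
  P(intruder | barking, passing raccoon) = 0.140600 / 0.456500 ≈ 0.308
Conditioning on passing raccoon lowers the posterior on intruder: the classic explaining-away effect in a common-effect structure.

P(intruder | barking) ≈ 0.570; P(intruder | barking, passing raccoon) ≈ 0.308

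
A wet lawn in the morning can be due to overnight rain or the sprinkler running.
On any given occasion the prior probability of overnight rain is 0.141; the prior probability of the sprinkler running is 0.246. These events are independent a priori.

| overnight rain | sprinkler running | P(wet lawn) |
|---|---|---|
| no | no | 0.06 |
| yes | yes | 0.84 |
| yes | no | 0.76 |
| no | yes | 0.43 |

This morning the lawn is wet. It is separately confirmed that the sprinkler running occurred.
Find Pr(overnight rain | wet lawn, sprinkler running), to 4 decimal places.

Numerator (weight on configurations with overnight rain): 0.84·0.141 = 0.118440
The normalizing constant is 0.43·0.859 + 0.84·0.141 = 0.487810
Posterior = 0.118440 / 0.487810 ≈ 0.2428

Pr(overnight rain | wet lawn, sprinkler running) ≈ 0.2428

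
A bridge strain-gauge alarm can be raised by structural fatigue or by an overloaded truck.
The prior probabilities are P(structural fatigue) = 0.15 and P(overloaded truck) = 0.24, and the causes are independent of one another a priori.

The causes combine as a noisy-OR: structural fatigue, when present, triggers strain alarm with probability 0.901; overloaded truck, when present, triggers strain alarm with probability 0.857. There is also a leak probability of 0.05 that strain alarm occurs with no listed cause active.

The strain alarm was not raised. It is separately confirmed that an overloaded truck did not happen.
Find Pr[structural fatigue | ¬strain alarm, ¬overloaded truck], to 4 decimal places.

Pr[structural fatigue | ¬strain alarm, ¬overloaded truck] ≈ 0.0172

Under noisy-OR, P(strain alarm | causes) = 1 − (1−0.05)·∏(1−qᵢ) over the active causes.
By total probability over both values of structural fatigue:
  P(¬strain alarm | ¬overloaded truck) = 0.95·0.85 + 0.09405·0.15
        = 0.807500 + 0.014107 = 0.821607
Keeping only the structural fatigue-present terms gives 0.014107, so
  P(structural fatigue | ¬strain alarm, ¬overloaded truck) = 0.014107 / 0.821607 ≈ 0.0172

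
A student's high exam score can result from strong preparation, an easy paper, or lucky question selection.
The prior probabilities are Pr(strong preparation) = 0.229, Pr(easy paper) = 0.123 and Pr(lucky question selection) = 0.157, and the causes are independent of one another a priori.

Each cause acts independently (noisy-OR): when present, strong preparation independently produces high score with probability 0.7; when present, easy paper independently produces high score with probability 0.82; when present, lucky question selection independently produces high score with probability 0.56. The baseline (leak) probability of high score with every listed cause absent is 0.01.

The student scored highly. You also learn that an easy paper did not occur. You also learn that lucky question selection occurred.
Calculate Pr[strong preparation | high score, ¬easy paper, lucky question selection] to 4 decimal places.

Under noisy-OR, P(high score | causes) = 1 − (1−0.01)·∏(1−qᵢ) over the active causes.
By total probability over both values of strong preparation:
  P(high score | ¬easy paper, lucky question selection) = 0.5644*0.771 + 0.86932*0.229
        = 0.435152 + 0.199074 = 0.634226
Configurations with strong preparation contribute 0.199074, so
  P(strong preparation | high score, ¬easy paper, lucky question selection) = 0.199074 / 0.634226 ≈ 0.3139

Pr[strong preparation | high score, ¬easy paper, lucky question selection] ≈ 0.3139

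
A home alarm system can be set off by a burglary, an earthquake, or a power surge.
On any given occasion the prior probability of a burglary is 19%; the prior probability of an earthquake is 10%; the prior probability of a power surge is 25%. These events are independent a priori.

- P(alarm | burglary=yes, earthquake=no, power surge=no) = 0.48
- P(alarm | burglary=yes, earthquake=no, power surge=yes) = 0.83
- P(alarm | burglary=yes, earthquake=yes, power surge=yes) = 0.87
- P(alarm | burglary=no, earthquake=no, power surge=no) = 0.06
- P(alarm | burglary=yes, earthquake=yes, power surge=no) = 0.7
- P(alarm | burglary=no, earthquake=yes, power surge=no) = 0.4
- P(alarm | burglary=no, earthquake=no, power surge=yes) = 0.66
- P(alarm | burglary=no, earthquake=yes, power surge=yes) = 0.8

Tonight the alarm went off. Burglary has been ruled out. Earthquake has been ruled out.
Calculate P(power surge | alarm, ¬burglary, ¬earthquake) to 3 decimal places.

For the numerator, keep only power surge=true terms: 0.66*0.25 = 0.165000
The normalizing constant is 0.06*0.75 + 0.66*0.25 = 0.210000
P(power surge | alarm, ¬burglary, ¬earthquake) = 0.165000/0.210000 ≈ 0.786

P(power surge | alarm, ¬burglary, ¬earthquake) ≈ 0.786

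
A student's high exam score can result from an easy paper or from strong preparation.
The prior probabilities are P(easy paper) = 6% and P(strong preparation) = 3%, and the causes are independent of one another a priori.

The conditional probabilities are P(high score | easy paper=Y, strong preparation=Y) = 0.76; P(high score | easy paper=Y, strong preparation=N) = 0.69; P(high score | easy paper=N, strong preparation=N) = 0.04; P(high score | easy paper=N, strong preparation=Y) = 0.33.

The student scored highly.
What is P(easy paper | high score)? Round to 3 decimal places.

P(easy paper | high score) ≈ 0.476

For the numerator, keep only easy paper=true terms: 0.040158 + 0.001368 = 0.041526
Denominator P(high score): 0.04·0.94·0.97 + 0.33·0.94·0.03 + 0.69·0.06·0.97 + 0.76·0.06·0.03 = 0.087304
P(easy paper | high score) = 0.041526/0.087304 ≈ 0.476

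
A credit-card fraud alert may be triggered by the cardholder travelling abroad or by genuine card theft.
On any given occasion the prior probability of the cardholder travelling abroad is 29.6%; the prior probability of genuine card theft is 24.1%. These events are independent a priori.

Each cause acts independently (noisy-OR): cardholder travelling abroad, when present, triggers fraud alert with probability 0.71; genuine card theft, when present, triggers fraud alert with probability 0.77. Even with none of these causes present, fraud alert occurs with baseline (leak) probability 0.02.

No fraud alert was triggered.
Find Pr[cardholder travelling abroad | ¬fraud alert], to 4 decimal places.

Pr[cardholder travelling abroad | ¬fraud alert] ≈ 0.1087

Under noisy-OR, P(fraud alert | causes) = 1 − (1−0.02)·∏(1−qᵢ) over the active causes.
Sum P(¬fraud alert|·) weighted by the priors over the 4 (cardholder travelling abroad, genuine card theft) configurations:
  P(¬fraud alert) = 0.98·0.704·0.759 + 0.2254·0.704·0.241 + 0.2842·0.296·0.759 + 0.065366·0.296·0.241
        = 0.523649 + 0.038242 + 0.063850 + 0.004663 = 0.630404
Configurations with cardholder travelling abroad contribute 0.068513, so
  P(cardholder travelling abroad | ¬fraud alert) = 0.068513 / 0.630404 ≈ 0.1087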